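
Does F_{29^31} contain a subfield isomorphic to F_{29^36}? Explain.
No: F_{29^36} is not a subfield of F_{29^31}

F_{p^m} embeds in F_{p^n} iff m | n. Here 36 ∤ 31 (since 31 = 0·36 + 31 with remainder 31 ≠ 0), so F_{29^36} is not a subfield of F_{29^31}. Equivalently: if it were, the tower law would give 36 = [F_{29^36}:F_29] dividing [F_{29^31}:F_29] = 31, contradiction.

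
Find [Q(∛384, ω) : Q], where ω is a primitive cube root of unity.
[Q(∛384, ω) : Q] = 6

[Q(∛384):Q] = 3 (min poly x^3 - 384, irreducible since 384 is not a perfect cube). [Q(ω):Q] = 2 (min poly x^2 + x + 1). Since Q(∛384) ⊂ R and ω ∉ R, we have ω ∉ Q(∛384), so x^2 + x + 1 remains irreducible over Q(∛384) and [Q(∛384, ω) : Q(∛384)] = 2. By the tower law, [Q(∛384, ω) : Q] = 3 · 2 = 6. (In fact Q(∛384, ω) is the splitting field of x^3 - 384 over Q.)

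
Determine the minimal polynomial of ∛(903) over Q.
m_α(x) = x^3 - 903

α satisfies α^3 = 903, so x^3 - 903 annihilates α. By the rational root test, a rational root p/q (in lowest terms) of x^3 - 903 would satisfy p^3 = 903 q^3, forcing q = 1 and p^3 = 903; but 903 is not a perfect cube, contradiction. A monic cubic over Q with no rational root is irreducible (any nontrivial factorization would include a linear factor). Hence x^3 - 903 is the minimal polynomial of α, and in particular [Q(α):Q] = 3.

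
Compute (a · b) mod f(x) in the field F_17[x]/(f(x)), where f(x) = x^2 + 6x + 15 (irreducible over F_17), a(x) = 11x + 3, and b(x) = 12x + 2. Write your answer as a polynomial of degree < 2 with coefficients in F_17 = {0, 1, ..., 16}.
a · b ≡ 14x + 15 (mod f(x))

Multiply in F_17[x]: a(x)·b(x) = (11x + 3)·(12x + 2) = 13x^2 + 7x + 6. This has degree ≥ 2, so divide by f(x) over F_17: 13x^2 + 7x + 6 = (13)·(x^2 + 6x + 15) + (14x + 15). Hence a·b ≡ 14x + 15 (mod f). (F_17[x]/(f) is a field with 17^2 = 289 elements since f is irreducible of degree 2.)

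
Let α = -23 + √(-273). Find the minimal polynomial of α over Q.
m_α(x) = x^2 + 46x + 802

From α + 23 = √(-273), squaring gives (α + 23)^2 = -273, i.e. α^2 + 46α + 529 = -273, so α^2 + 46α + 802 = 0. The discriminant of x^2 + 46x + 802 is (46)^2 - 4·(802) = 2116 - 3208 = -1092, and 4·(-273) is not a perfect square in Q since -273 is squarefree and ≠ 1. Hence x^2 + 46x + 802 is irreducible over Q and is the minimal polynomial of α.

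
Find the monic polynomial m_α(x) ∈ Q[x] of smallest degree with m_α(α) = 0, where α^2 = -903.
m_α(x) = x^2 + 903

α satisfies α^2 + 903 = 0, so x^2 + 903 annihilates α. Since d = -903 is squarefree and ≠ 1, it is not a perfect square in Q, so x^2 + 903 has no rational root and is therefore irreducible over Q (a degree-2 polynomial over a field is irreducible iff it has no root). Hence m_α(x) = x^2 + 903.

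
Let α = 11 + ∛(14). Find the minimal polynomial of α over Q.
m_α(x) = x^3 - 33x^2 + 363x - 1345

Set β = α - 11 = ∛(14), so β^3 = 14. Then (α - 11)^3 - 14 = 0, i.e. α is a root of g(x) = (x - 11)^3 - 14 = x^3 - 33x^2 + 363x - 1345. Since g(x) = h(x - 11) where h(x) = x^3 - 14, and h is irreducible over Q (because 14 is not a perfect cube, so h has no rational root, and a monic cubic with no rational root is irreducible), g is also irreducible (irreducibility is preserved under the substitution x → x - 11). Hence m_α(x) = x^3 - 33x^2 + 363x - 1345.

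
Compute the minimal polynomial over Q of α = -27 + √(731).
m_α(x) = x^2 + 54x - 2

From α + 27 = √(731), squaring gives (α + 27)^2 = 731, i.e. α^2 + 54α + 729 = 731, so α^2 + 54α - 2 = 0. The discriminant of x^2 + 54x - 2 is (54)^2 - 4·(-2) = 2916 + 8 = 2924, and 4·(731) is not a perfect square in Q since 731 is squarefree and ≠ 1. Hence x^2 + 54x - 2 is irreducible over Q and is the minimal polynomial of α.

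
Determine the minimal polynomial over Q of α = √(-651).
m_α(x) = x^2 + 651

α satisfies α^2 + 651 = 0, so x^2 + 651 annihilates α. Since d = -651 is squarefree and ≠ 1, it is not a perfect square in Q, so x^2 + 651 has no rational root and is therefore irreducible over Q (a degree-2 polynomial over a field is irreducible iff it has no root). Hence m_α(x) = x^2 + 651.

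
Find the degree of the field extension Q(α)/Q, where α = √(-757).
[Q(α):Q] = 2

[Q(α):Q] equals the degree of the minimal polynomial of α. Here α^2 = -757 and x^2 + 757 is irreducible (d = -757 is squarefree, ≠ 1, hence not a square), so deg(m_α) = 2. Thus [Q(α):Q] = 2.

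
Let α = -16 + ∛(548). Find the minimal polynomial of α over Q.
m_α(x) = x^3 + 48x^2 + 768x + 3548

Set β = α + 16 = ∛(548), so β^3 = 548. Then (α + 16)^3 - 548 = 0, i.e. α is a root of g(x) = (x + 16)^3 - 548 = x^3 + 48x^2 + 768x + 3548. Since g(x) = h(x + 16) where h(x) = x^3 - 548, and h is irreducible over Q (because 548 is not a perfect cube, so h has no rational root, and a monic cubic with no rational root is irreducible), g is also irreducible (irreducibility is preserved under the substitution x → x + 16). Hence m_α(x) = x^3 + 48x^2 + 768x + 3548.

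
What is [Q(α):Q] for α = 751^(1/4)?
[Q(α):Q] = 4

α is a root of x^4 - 751. By Eisenstein's criterion at the prime p = 751 (which divides the constant term 751 but p^2 = 564001 does not, since 751 is squarefree), x^4 - 751 is irreducible over Q. Hence [Q(α):Q] = 4.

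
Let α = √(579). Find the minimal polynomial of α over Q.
m_α(x) = x^2 - 579

α satisfies α^2 - 579 = 0, so x^2 - 579 annihilates α. Since d = 579 is squarefree and ≠ 1, it is not a perfect square in Q, so x^2 - 579 has no rational root and is therefore irreducible over Q (a degree-2 polynomial over a field is irreducible iff it has no root). Hence m_α(x) = x^2 - 579.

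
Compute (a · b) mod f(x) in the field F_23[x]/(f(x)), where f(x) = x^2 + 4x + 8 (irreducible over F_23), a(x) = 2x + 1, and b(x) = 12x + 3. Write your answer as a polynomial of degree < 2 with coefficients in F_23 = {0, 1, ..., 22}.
a · b ≡ 14x + 18 (mod f(x))

Multiply in F_23[x]: a(x)·b(x) = (2x + 1)·(12x + 3) = x^2 + 18x + 3. This has degree ≥ 2, so divide by f(x) over F_23: x^2 + 18x + 3 = (1)·(x^2 + 4x + 8) + (14x + 18). Hence a·b ≡ 14x + 18 (mod f). (F_23[x]/(f) is a field with 23^2 = 529 elements since f is irreducible of degree 2.)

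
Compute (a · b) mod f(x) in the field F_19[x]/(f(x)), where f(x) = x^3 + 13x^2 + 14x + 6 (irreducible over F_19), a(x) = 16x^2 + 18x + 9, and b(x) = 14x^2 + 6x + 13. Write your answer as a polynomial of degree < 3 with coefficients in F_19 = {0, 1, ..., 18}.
a · b ≡ 10x^2 + 13x + 16 (mod f(x))

Multiply in F_19[x]: a(x)·b(x) = (16x^2 + 18x + 9)·(14x^2 + 6x + 13) = 15x^4 + 6x^3 + 5x^2 + 3x + 3. This has degree ≥ 3, so divide by f(x) over F_19: 15x^4 + 6x^3 + 5x^2 + 3x + 3 = (15x + 1)·(x^3 + 13x^2 + 14x + 6) + (10x^2 + 13x + 16). Hence a·b ≡ 10x^2 + 13x + 16 (mod f). (F_19[x]/(f) is a field with 19^3 = 6859 elements since f is irreducible of degree 3.)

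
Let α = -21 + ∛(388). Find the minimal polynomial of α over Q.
m_α(x) = x^3 + 63x^2 + 1323x + 8873

Set β = α + 21 = ∛(388), so β^3 = 388. Then (α + 21)^3 - 388 = 0, i.e. α is a root of g(x) = (x + 21)^3 - 388 = x^3 + 63x^2 + 1323x + 8873. Since g(x) = h(x + 21) where h(x) = x^3 - 388, and h is irreducible over Q (because 388 is not a perfect cube, so h has no rational root, and a monic cubic with no rational root is irreducible), g is also irreducible (irreducibility is preserved under the substitution x → x + 21). Hence m_α(x) = x^3 + 63x^2 + 1323x + 8873.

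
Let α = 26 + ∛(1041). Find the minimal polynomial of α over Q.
m_α(x) = x^3 - 78x^2 + 2028x - 18617

Set β = α - 26 = ∛(1041), so β^3 = 1041. Then (α - 26)^3 - 1041 = 0, i.e. α is a root of g(x) = (x - 26)^3 - 1041 = x^3 - 78x^2 + 2028x - 18617. Since g(x) = h(x - 26) where h(x) = x^3 - 1041, and h is irreducible over Q (because 1041 is not a perfect cube, so h has no rational root, and a monic cubic with no rational root is irreducible), g is also irreducible (irreducibility is preserved under the substitution x → x - 26). Hence m_α(x) = x^3 - 78x^2 + 2028x - 18617.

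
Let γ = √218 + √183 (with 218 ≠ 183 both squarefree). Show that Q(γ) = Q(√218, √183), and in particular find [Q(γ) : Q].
[Q(γ) : Q] = 4 (equivalently, Q(γ) = Q(√218, √183))

Obviously Q(γ) ⊆ Q(√218, √183), and [Q(√218, √183):Q] = 4 (since 218, 183 are distinct squarefree integers > 1 with 39894 not a perfect square). To show equality we compute the minimal polynomial of γ. From γ = √218 + √183: γ^2 = 218 + 2√(39894) + 183 = 401 + 2√(39894), so γ^2 - 401 = 2√(39894); squaring, (γ^2 - 401)^2 = 4·39894, i.e. γ^4 - 802γ^2 + 160801 - 159576 = 0, i.e. γ^4 - 802γ^2 + 1225 = 0. So γ is a root of x^4 - 802x^2 + 1225. This polynomial is irreducible over Q: it has no rational root (each ±√218 ± √183 is irrational), and any factorization into two quadratics over Q would force √(39894) ∈ Q (pairing opposite roots) or √218, √183 ∈ Q (other pairings), all impossible. Hence [Q(γ):Q] = 4 = [Q(√218, √183):Q], so Q(γ) = Q(√218, √183).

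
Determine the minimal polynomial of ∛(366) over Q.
m_α(x) = x^3 - 366

α satisfies α^3 = 366, so x^3 - 366 annihilates α. By the rational root test, a rational root p/q (in lowest terms) of x^3 - 366 would satisfy p^3 = 366 q^3, forcing q = 1 and p^3 = 366; but 366 is not a perfect cube, contradiction. A monic cubic over Q with no rational root is irreducible (any nontrivial factorization would include a linear factor). Hence x^3 - 366 is the minimal polynomial of α, and in particular [Q(α):Q] = 3.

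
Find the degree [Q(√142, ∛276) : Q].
[Q(√142, ∛276) : Q] = 6

Let L = Q(√142, ∛276). Since Q(√142) ⊂ L and [Q(√142):Q] = 2, the tower law gives 2 | [L:Q]. Likewise Q(∛276) ⊂ L with [Q(∛276):Q] = 3 (because 276 is not a perfect cube), so 3 | [L:Q]. As gcd(2,3) = 1, [L:Q] is divisible by 6. Conversely L is generated over Q by √142 and ∛276, so [L:Q] ≤ 2·3 = 6. Therefore [Q(√142, ∛276) : Q] = 6.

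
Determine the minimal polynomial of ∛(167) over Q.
m_α(x) = x^3 - 167

α satisfies α^3 = 167, so x^3 - 167 annihilates α. By the rational root test, a rational root p/q (in lowest terms) of x^3 - 167 would satisfy p^3 = 167 q^3, forcing q = 1 and p^3 = 167; but 167 is not a perfect cube, contradiction. A monic cubic over Q with no rational root is irreducible (any nontrivial factorization would include a linear factor). Hence x^3 - 167 is the minimal polynomial of α, and in particular [Q(α):Q] = 3.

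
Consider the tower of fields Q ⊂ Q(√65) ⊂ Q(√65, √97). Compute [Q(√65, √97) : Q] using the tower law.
[Q(√65, √97) : Q] = 4

[Q(√65):Q] = 2 (min poly x^2 - 65, irreducible since 65 is squarefree > 1). For the top step, suppose √97 ∈ Q(√65), say √97 = c + d√65 with c, d ∈ Q. Squaring: 97 = c^2 + 65d^2 + 2cd√65. Since √65 ∉ Q this forces 2cd = 0. If d = 0 then √97 = c ∈ Q, contradicting 97 squarefree > 1. If c = 0 then 97 = 65d^2, so 65·97 = (65d)^2 is a perfect square in Q — but 65·97 = 6305 is not a perfect square (since 65 and 97 are distinct squarefree integers). Contradiction. Hence √97 ∉ Q(√65), so x^2 - 97 stays irreducible over Q(√65) and [Q(√65, √97) : Q(√65)] = 2. By the tower law, [Q(√65, √97) : Q] = 2 · 2 = 4.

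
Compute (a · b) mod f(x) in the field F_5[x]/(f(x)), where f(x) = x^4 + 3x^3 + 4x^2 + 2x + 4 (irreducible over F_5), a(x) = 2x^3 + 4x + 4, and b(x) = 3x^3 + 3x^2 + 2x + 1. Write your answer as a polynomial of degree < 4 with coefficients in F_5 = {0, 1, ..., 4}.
a · b ≡ 3x^3 + 3x^2 + 4x + 2 (mod f(x))

Multiply in F_5[x]: a(x)·b(x) = (2x^3 + 4x + 4)·(3x^3 + 3x^2 + 2x + 1) = x^6 + x^5 + x^4 + x^3 + 2x + 4. This has degree ≥ 4, so divide by f(x) over F_5: x^6 + x^5 + x^4 + x^3 + 2x + 4 = (x^2 + 3x + 3)·(x^4 + 3x^3 + 4x^2 + 2x + 4) + (3x^3 + 3x^2 + 4x + 2). Hence a·b ≡ 3x^3 + 3x^2 + 4x + 2 (mod f). (F_5[x]/(f) is a field with 5^4 = 625 elements since f is irreducible of degree 4.)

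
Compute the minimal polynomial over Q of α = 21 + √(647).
m_α(x) = x^2 - 42x - 206

From α - 21 = √(647), squaring gives (α - 21)^2 = 647, i.e. α^2 - 42α + 441 = 647, so α^2 - 42α - 206 = 0. The discriminant of x^2 - 42x - 206 is (-42)^2 - 4·(-206) = 1764 + 824 = 2588, and 4·(647) is not a perfect square in Q since 647 is squarefree and ≠ 1. Hence x^2 - 42x - 206 is irreducible over Q and is the minimal polynomial of α.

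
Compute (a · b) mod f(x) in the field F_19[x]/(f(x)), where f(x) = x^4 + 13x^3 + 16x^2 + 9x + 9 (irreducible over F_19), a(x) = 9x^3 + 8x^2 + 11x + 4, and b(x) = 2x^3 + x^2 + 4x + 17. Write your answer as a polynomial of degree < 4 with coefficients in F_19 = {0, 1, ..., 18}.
a · b ≡ 2x^3 + 2x^2 + 16x + 14 (mod f(x))

Multiply in F_19[x]: a(x)·b(x) = (9x^3 + 8x^2 + 11x + 4)·(2x^3 + x^2 + 4x + 17) = 18x^6 + 6x^5 + 9x^4 + 14x^3 + 13x^2 + 13x + 11. This has degree ≥ 4, so divide by f(x) over F_19: 18x^6 + 6x^5 + 9x^4 + 14x^3 + 13x^2 + 13x + 11 = (18x^2 + 6)·(x^4 + 13x^3 + 16x^2 + 9x + 9) + (2x^3 + 2x^2 + 16x + 14). Hence a·b ≡ 2x^3 + 2x^2 + 16x + 14 (mod f). (F_19[x]/(f) is a field with 19^4 = 130321 elements since f is irreducible of degree 4.)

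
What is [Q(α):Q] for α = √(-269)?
[Q(α):Q] = 2

[Q(α):Q] equals the degree of the minimal polynomial of α. Here α^2 = -269 and x^2 + 269 is irreducible (d = -269 is squarefree, ≠ 1, hence not a square), so deg(m_α) = 2. Thus [Q(α):Q] = 2.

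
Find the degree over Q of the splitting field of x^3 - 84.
[K : Q] = 6

The roots of x^3 - 84 are ∛84, ω∛84, ω^2∛84 where ω = e^(2πi/3) is a primitive cube root of unity, so K = Q(∛84, ω). Now [Q(∛84):Q] = 3 (since 84 is not a perfect cube, x^3 - 84 is irreducible) and [Q(ω):Q] = 2. Both 2 and 3 divide [K:Q], and [K:Q] ≤ 3·2 = 6, so [K:Q] = 6. (Equivalently: Q(∛84) ⊂ R but ω ∉ R, so [K : Q(∛84)] = 2.)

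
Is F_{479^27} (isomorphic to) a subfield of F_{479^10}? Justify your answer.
No: F_{479^27} is not a subfield of F_{479^10}

F_{p^m} embeds in F_{p^n} iff m | n. Here 27 ∤ 10 (since 10 = 0·27 + 10 with remainder 10 ≠ 0), so F_{479^27} is not a subfield of F_{479^10}. Equivalently: if it were, the tower law would give 27 = [F_{479^27}:F_479] dividing [F_{479^10}:F_479] = 10, contradiction.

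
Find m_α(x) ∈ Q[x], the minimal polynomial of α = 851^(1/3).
m_α(x) = x^3 - 851

α satisfies α^3 = 851, so x^3 - 851 annihilates α. By the rational root test, a rational root p/q (in lowest terms) of x^3 - 851 would satisfy p^3 = 851 q^3, forcing q = 1 and p^3 = 851; but 851 is not a perfect cube, contradiction. A monic cubic over Q with no rational root is irreducible (any nontrivial factorization would include a linear factor). Hence x^3 - 851 is the minimal polynomial of α, and in particular [Q(α):Q] = 3.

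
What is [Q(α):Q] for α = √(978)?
[Q(α):Q] = 2

[Q(α):Q] equals the degree of the minimal polynomial of α. Here α^2 = 978 and x^2 - 978 is irreducible (d = 978 is squarefree, ≠ 1, hence not a square), so deg(m_α) = 2. Thus [Q(α):Q] = 2.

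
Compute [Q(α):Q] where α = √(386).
[Q(α):Q] = 2

[Q(α):Q] equals the degree of the minimal polynomial of α. Here α^2 = 386 and x^2 - 386 is irreducible (d = 386 is squarefree, ≠ 1, hence not a square), so deg(m_α) = 2. Thus [Q(α):Q] = 2.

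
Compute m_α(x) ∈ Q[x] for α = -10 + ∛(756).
m_α(x) = x^3 + 30x^2 + 300x + 244

Set β = α + 10 = ∛(756), so β^3 = 756. Then (α + 10)^3 - 756 = 0, i.e. α is a root of g(x) = (x + 10)^3 - 756 = x^3 + 30x^2 + 300x + 244. Since g(x) = h(x + 10) where h(x) = x^3 - 756, and h is irreducible over Q (because 756 is not a perfect cube, so h has no rational root, and a monic cubic with no rational root is irreducible), g is also irreducible (irreducibility is preserved under the substitution x → x + 10). Hence m_α(x) = x^3 + 30x^2 + 300x + 244.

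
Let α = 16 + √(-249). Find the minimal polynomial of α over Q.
m_α(x) = x^2 - 32x + 505

From α - 16 = √(-249), squaring gives (α - 16)^2 = -249, i.e. α^2 - 32α + 256 = -249, so α^2 - 32α + 505 = 0. The discriminant of x^2 - 32x + 505 is (-32)^2 - 4·(505) = 1024 - 2020 = -996, and 4·(-249) is not a perfect square in Q since -249 is squarefree and ≠ 1. Hence x^2 - 32x + 505 is irreducible over Q and is the minimal polynomial of α.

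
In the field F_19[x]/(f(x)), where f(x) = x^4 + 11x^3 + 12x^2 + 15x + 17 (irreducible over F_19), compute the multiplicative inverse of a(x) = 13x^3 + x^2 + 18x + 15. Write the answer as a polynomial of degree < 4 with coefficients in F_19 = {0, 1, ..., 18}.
a(x)^(-1) ≡ 17x^3 + 11x^2 + 9x + 5 (mod f(x))

Since f is irreducible over F_19, F_19[x]/(f) is a field and a(x) ≠ 0 has an inverse. Apply the extended Euclidean algorithm to f(x) and a(x) in F_19[x]: f(x) = (3x + 5)·a(x) + (10x^2 + 13x + 18);  a(x) = (7x + 10)·(10x^2 + 13x + 18) + (9x + 6);  (10x^2 + 13x + 18) = (18x)·(9x + 6) + (18). The last nonzero remainder is the constant 18 = gcd(f, a) in F_19. Back-substituting through the division chain expresses 18 = s(x)·a(x) + t(x)·f(x) with s(x) ≡ 2x^3 + 8x^2 + 10x + 14 (mod f), so (2x^3 + 8x^2 + 10x + 14)·a(x) ≡ 18 (mod f). Multiplying by 18^(-1) ≡ 18 in F_19 gives a(x)^(-1) ≡ 18·(2x^3 + 8x^2 + 10x + 14) ≡ 17x^3 + 11x^2 + 9x + 5 (mod f). Check: (13x^3 + x^2 + 18x + 15)·(17x^3 + 11x^2 + 9x + 5) = 12x^6 + 8x^5 + 16x^4 + 14x^3 + 9x^2 + 16x + 18 ≡ 1 (mod x^4 + 11x^3 + 12x^2 + 15x + 17).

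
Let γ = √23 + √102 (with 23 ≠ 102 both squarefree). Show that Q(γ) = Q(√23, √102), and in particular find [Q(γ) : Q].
[Q(γ) : Q] = 4 (equivalently, Q(γ) = Q(√23, √102))

Obviously Q(γ) ⊆ Q(√23, √102), and [Q(√23, √102):Q] = 4 (since 23, 102 are distinct squarefree integers > 1 with 2346 not a perfect square). To show equality we compute the minimal polynomial of γ. From γ = √23 + √102: γ^2 = 23 + 2√(2346) + 102 = 125 + 2√(2346), so γ^2 - 125 = 2√(2346); squaring, (γ^2 - 125)^2 = 4·2346, i.e. γ^4 - 250γ^2 + 15625 - 9384 = 0, i.e. γ^4 - 250γ^2 + 6241 = 0. So γ is a root of x^4 - 250x^2 + 6241. This polynomial is irreducible over Q: it has no rational root (each ±√23 ± √102 is irrational), and any factorization into two quadratics over Q would force √(2346) ∈ Q (pairing opposite roots) or √23, √102 ∈ Q (other pairings), all impossible. Hence [Q(γ):Q] = 4 = [Q(√23, √102):Q], so Q(γ) = Q(√23, √102).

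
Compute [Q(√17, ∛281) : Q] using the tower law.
[Q(√17, ∛281) : Q] = 6

Let L = Q(√17, ∛281). Since Q(√17) ⊂ L and [Q(√17):Q] = 2, the tower law gives 2 | [L:Q]. Likewise Q(∛281) ⊂ L with [Q(∛281):Q] = 3 (because 281 is not a perfect cube), so 3 | [L:Q]. As gcd(2,3) = 1, [L:Q] is divisible by 6. Conversely L is generated over Q by √17 and ∛281, so [L:Q] ≤ 2·3 = 6. Therefore [Q(√17, ∛281) : Q] = 6.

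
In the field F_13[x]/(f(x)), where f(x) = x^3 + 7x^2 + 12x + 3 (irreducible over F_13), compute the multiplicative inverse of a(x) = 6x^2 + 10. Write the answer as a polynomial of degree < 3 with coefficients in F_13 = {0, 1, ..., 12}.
a(x)^(-1) ≡ 5x^2 + 9x + 4 (mod f(x))

Since f is irreducible over F_13, F_13[x]/(f) is a field and a(x) ≠ 0 has an inverse. Apply the extended Euclidean algorithm to f(x) and a(x) in F_13[x]: f(x) = (11x + 12)·a(x) + (6x);  a(x) = (x)·(6x) + (10). The last nonzero remainder is the constant 10 = gcd(f, a) in F_13. Back-substituting through the division chain expresses 10 = s(x)·a(x) + t(x)·f(x) with s(x) ≡ 11x^2 + 12x + 1 (mod f), so (11x^2 + 12x + 1)·a(x) ≡ 10 (mod f). Multiplying by 10^(-1) ≡ 4 in F_13 gives a(x)^(-1) ≡ 4·(11x^2 + 12x + 1) ≡ 5x^2 + 9x + 4 (mod f). Check: (6x^2 + 10)·(5x^2 + 9x + 4) = 4x^4 + 2x^3 + 9x^2 + 12x + 1 ≡ 1 (mod x^3 + 7x^2 + 12x + 3).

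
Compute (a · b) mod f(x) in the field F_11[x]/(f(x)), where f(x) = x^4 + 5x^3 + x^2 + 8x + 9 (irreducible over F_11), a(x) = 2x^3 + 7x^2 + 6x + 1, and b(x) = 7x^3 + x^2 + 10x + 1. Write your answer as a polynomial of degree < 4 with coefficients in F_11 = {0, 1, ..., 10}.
a · b ≡ x^3 + 10x^2 + 10x + 4 (mod f(x))

Multiply in F_11[x]: a(x)·b(x) = (2x^3 + 7x^2 + 6x + 1)·(7x^3 + x^2 + 10x + 1) = 3x^6 + 7x^5 + 3x^4 + 8x^3 + 2x^2 + 5x + 1. This has degree ≥ 4, so divide by f(x) over F_11: 3x^6 + 7x^5 + 3x^4 + 8x^3 + 2x^2 + 5x + 1 = (3x^2 + 3x + 7)·(x^4 + 5x^3 + x^2 + 8x + 9) + (x^3 + 10x^2 + 10x + 4). Hence a·b ≡ x^3 + 10x^2 + 10x + 4 (mod f). (F_11[x]/(f) is a field with 11^4 = 14641 elements since f is irreducible of degree 4.)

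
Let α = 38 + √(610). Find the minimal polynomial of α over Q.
m_α(x) = x^2 - 76x + 834

From α - 38 = √(610), squaring gives (α - 38)^2 = 610, i.e. α^2 - 76α + 1444 = 610, so α^2 - 76α + 834 = 0. The discriminant of x^2 - 76x + 834 is (-76)^2 - 4·(834) = 5776 - 3336 = 2440, and 4·(610) is not a perfect square in Q since 610 is squarefree and ≠ 1. Hence x^2 - 76x + 834 is irreducible over Q and is the minimal polynomial of α.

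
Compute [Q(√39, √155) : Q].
[Q(√39, √155) : Q] = 4

[Q(√39):Q] = 2 (min poly x^2 - 39, irreducible since 39 is squarefree > 1). For the top step, suppose √155 ∈ Q(√39), say √155 = c + d√39 with c, d ∈ Q. Squaring: 155 = c^2 + 39d^2 + 2cd√39. Since √39 ∉ Q this forces 2cd = 0. If d = 0 then √155 = c ∈ Q, contradicting 155 squarefree > 1. If c = 0 then 155 = 39d^2, so 39·155 = (39d)^2 is a perfect square in Q — but 39·155 = 6045 is not a perfect square (since 39 and 155 are distinct squarefree integers). Contradiction. Hence √155 ∉ Q(√39), so x^2 - 155 stays irreducible over Q(√39) and [Q(√39, √155) : Q(√39)] = 2. By the tower law, [Q(√39, √155) : Q] = 2 · 2 = 4.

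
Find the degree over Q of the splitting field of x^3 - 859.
[K : Q] = 6

The roots of x^3 - 859 are ∛859, ω∛859, ω^2∛859 where ω = e^(2πi/3) is a primitive cube root of unity, so K = Q(∛859, ω). Now [Q(∛859):Q] = 3 (since 859 is not a perfect cube, x^3 - 859 is irreducible) and [Q(ω):Q] = 2. Both 2 and 3 divide [K:Q], and [K:Q] ≤ 3·2 = 6, so [K:Q] = 6. (Equivalently: Q(∛859) ⊂ R but ω ∉ R, so [K : Q(∛859)] = 2.)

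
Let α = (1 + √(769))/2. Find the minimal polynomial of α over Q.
m_α(x) = x^2 - x - 192

From 2α - 1 = √(769), squaring gives (2α - 1)^2 = 769, i.e. 4α^2 - 4α + 1 = 769, so α^2 - α + (1 - 769)/4 = 0. Since 769 ≡ 1 (mod 4), (1 - 769)/4 = -192 ∈ Z. The polynomial x^2 - x - 192 has discriminant 1 - 4·(-192) = 769, which is not a perfect square in Q (d = 769 is squarefree and ≠ 1), so x^2 - x - 192 is irreducible over Q. It is the minimal polynomial of α.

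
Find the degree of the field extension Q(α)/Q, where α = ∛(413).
[Q(α):Q] = 3

The minimal polynomial of α is x^3 - 413, irreducible over Q since 413 is not a perfect cube (so x^3 - 413 has no rational root). Hence [Q(α):Q] = deg(m_α) = 3.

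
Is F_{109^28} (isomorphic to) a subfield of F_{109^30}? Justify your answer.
No: F_{109^28} is not a subfield of F_{109^30}

F_{p^m} embeds in F_{p^n} iff m | n. Here 28 ∤ 30 (since 30 = 1·28 + 2 with remainder 2 ≠ 0), so F_{109^28} is not a subfield of F_{109^30}. Equivalently: if it were, the tower law would give 28 = [F_{109^28}:F_109] dividing [F_{109^30}:F_109] = 30, contradiction.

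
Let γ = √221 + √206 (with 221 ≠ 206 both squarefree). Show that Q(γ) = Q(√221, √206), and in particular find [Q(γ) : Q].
[Q(γ) : Q] = 4 (equivalently, Q(γ) = Q(√221, √206))

Obviously Q(γ) ⊆ Q(√221, √206), and [Q(√221, √206):Q] = 4 (since 221, 206 are distinct squarefree integers > 1 with 45526 not a perfect square). To show equality we compute the minimal polynomial of γ. From γ = √221 + √206: γ^2 = 221 + 2√(45526) + 206 = 427 + 2√(45526), so γ^2 - 427 = 2√(45526); squaring, (γ^2 - 427)^2 = 4·45526, i.e. γ^4 - 854γ^2 + 182329 - 182104 = 0, i.e. γ^4 - 854γ^2 + 225 = 0. So γ is a root of x^4 - 854x^2 + 225. This polynomial is irreducible over Q: it has no rational root (each ±√221 ± √206 is irrational), and any factorization into two quadratics over Q would force √(45526) ∈ Q (pairing opposite roots) or √221, √206 ∈ Q (other pairings), all impossible. Hence [Q(γ):Q] = 4 = [Q(√221, √206):Q], so Q(γ) = Q(√221, √206).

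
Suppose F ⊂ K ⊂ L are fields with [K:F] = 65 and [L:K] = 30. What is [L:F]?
[L:F] = 1950

The tower law says that for any tower of field extensions F ⊂ K ⊂ L with finite degrees, [L:F] = [L:K] · [K:F]. Here this gives [L:F] = 30 · 65 = 1950.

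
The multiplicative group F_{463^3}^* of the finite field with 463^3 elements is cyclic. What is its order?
|F_{463^3}^*| = 99252846

F_{463^3} has 463^3 = 99252847 elements; its multiplicative group consists of all nonzero elements, so |F_{463^3}^*| = 99252847 - 1 = 99252846. (It is cyclic since any finite subgroup of the multiplicative group of a field is cyclic.)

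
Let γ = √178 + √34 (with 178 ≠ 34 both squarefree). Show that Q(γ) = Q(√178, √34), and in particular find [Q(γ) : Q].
[Q(γ) : Q] = 4 (equivalently, Q(γ) = Q(√178, √34))

Obviously Q(γ) ⊆ Q(√178, √34), and [Q(√178, √34):Q] = 4 (since 178, 34 are distinct squarefree integers > 1 with 6052 not a perfect square). To show equality we compute the minimal polynomial of γ. From γ = √178 + √34: γ^2 = 178 + 2√(6052) + 34 = 212 + 2√(6052), so γ^2 - 212 = 2√(6052); squaring, (γ^2 - 212)^2 = 4·6052, i.e. γ^4 - 424γ^2 + 44944 - 24208 = 0, i.e. γ^4 - 424γ^2 + 20736 = 0. So γ is a root of x^4 - 424x^2 + 20736. This polynomial is irreducible over Q: it has no rational root (each ±√178 ± √34 is irrational), and any factorization into two quadratics over Q would force √(6052) ∈ Q (pairing opposite roots) or √178, √34 ∈ Q (other pairings), all impossible. Hence [Q(γ):Q] = 4 = [Q(√178, √34):Q], so Q(γ) = Q(√178, √34).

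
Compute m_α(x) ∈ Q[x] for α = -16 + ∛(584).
m_α(x) = x^3 + 48x^2 + 768x + 3512

Set β = α + 16 = ∛(584), so β^3 = 584. Then (α + 16)^3 - 584 = 0, i.e. α is a root of g(x) = (x + 16)^3 - 584 = x^3 + 48x^2 + 768x + 3512. Since g(x) = h(x + 16) where h(x) = x^3 - 584, and h is irreducible over Q (because 584 is not a perfect cube, so h has no rational root, and a monic cubic with no rational root is irreducible), g is also irreducible (irreducibility is preserved under the substitution x → x + 16). Hence m_α(x) = x^3 + 48x^2 + 768x + 3512.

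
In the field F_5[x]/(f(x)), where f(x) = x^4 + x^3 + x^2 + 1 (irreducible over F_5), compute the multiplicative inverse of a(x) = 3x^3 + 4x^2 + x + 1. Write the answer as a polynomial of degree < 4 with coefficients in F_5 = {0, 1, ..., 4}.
a(x)^(-1) ≡ 3x^3 + 3x^2 + 3x + 4 (mod f(x))

Since f is irreducible over F_5, F_5[x]/(f) is a field and a(x) ≠ 0 has an inverse. Apply the extended Euclidean algorithm to f(x) and a(x) in F_5[x]: f(x) = (2x + 1)·a(x) + (2x);  a(x) = (4x^2 + 2x + 3)·(2x) + (1). The last nonzero remainder is the constant 1 = gcd(f, a) in F_5. Back-substituting through the division chain expresses 1 = s(x)·a(x) + t(x)·f(x) with s(x) ≡ 3x^3 + 3x^2 + 3x + 4 (mod f), so a(x)^(-1) ≡ s(x) = 3x^3 + 3x^2 + 3x + 4 (mod f). Check: (3x^3 + 4x^2 + x + 1)·(3x^3 + 3x^2 + 3x + 4) = 4x^6 + x^5 + 4x^4 + 2x^2 + 2x + 4 ≡ 1 (mod x^4 + x^3 + x^2 + 1).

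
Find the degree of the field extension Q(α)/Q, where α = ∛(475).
[Q(α):Q] = 3

The minimal polynomial of α is x^3 - 475, irreducible over Q since 475 is not a perfect cube (so x^3 - 475 has no rational root). Hence [Q(α):Q] = deg(m_α) = 3.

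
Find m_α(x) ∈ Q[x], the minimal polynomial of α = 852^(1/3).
m_α(x) = x^3 - 852

α satisfies α^3 = 852, so x^3 - 852 annihilates α. By the rational root test, a rational root p/q (in lowest terms) of x^3 - 852 would satisfy p^3 = 852 q^3, forcing q = 1 and p^3 = 852; but 852 is not a perfect cube, contradiction. A monic cubic over Q with no rational root is irreducible (any nontrivial factorization would include a linear factor). Hence x^3 - 852 is the minimal polynomial of α, and in particular [Q(α):Q] = 3.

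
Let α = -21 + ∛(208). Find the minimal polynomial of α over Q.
m_α(x) = x^3 + 63x^2 + 1323x + 9053

Set β = α + 21 = ∛(208), so β^3 = 208. Then (α + 21)^3 - 208 = 0, i.e. α is a root of g(x) = (x + 21)^3 - 208 = x^3 + 63x^2 + 1323x + 9053. Since g(x) = h(x + 21) where h(x) = x^3 - 208, and h is irreducible over Q (because 208 is not a perfect cube, so h has no rational root, and a monic cubic with no rational root is irreducible), g is also irreducible (irreducibility is preserved under the substitution x → x + 21). Hence m_α(x) = x^3 + 63x^2 + 1323x + 9053.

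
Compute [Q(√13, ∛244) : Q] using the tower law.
[Q(√13, ∛244) : Q] = 6

Let L = Q(√13, ∛244). Since Q(√13) ⊂ L and [Q(√13):Q] = 2, the tower law gives 2 | [L:Q]. Likewise Q(∛244) ⊂ L with [Q(∛244):Q] = 3 (because 244 is not a perfect cube), so 3 | [L:Q]. As gcd(2,3) = 1, [L:Q] is divisible by 6. Conversely L is generated over Q by √13 and ∛244, so [L:Q] ≤ 2·3 = 6. Therefore [Q(√13, ∛244) : Q] = 6.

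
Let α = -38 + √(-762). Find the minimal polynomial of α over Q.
m_α(x) = x^2 + 76x + 2206

From α + 38 = √(-762), squaring gives (α + 38)^2 = -762, i.e. α^2 + 76α + 1444 = -762, so α^2 + 76α + 2206 = 0. The discriminant of x^2 + 76x + 2206 is (76)^2 - 4·(2206) = 5776 - 8824 = -3048, and 4·(-762) is not a perfect square in Q since -762 is squarefree and ≠ 1. Hence x^2 + 76x + 2206 is irreducible over Q and is the minimal polynomial of α.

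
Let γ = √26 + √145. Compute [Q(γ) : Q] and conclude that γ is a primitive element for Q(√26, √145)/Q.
[Q(γ) : Q] = 4 (equivalently, Q(γ) = Q(√26, √145))

Obviously Q(γ) ⊆ Q(√26, √145), and [Q(√26, √145):Q] = 4 (since 26, 145 are distinct squarefree integers > 1 with 3770 not a perfect square). To show equality we compute the minimal polynomial of γ. From γ = √26 + √145: γ^2 = 26 + 2√(3770) + 145 = 171 + 2√(3770), so γ^2 - 171 = 2√(3770); squaring, (γ^2 - 171)^2 = 4·3770, i.e. γ^4 - 342γ^2 + 29241 - 15080 = 0, i.e. γ^4 - 342γ^2 + 14161 = 0. So γ is a root of x^4 - 342x^2 + 14161. This polynomial is irreducible over Q: it has no rational root (each ±√26 ± √145 is irrational), and any factorization into two quadratics over Q would force √(3770) ∈ Q (pairing opposite roots) or √26, √145 ∈ Q (other pairings), all impossible. Hence [Q(γ):Q] = 4 = [Q(√26, √145):Q], so Q(γ) = Q(√26, √145).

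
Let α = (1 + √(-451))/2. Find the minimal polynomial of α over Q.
m_α(x) = x^2 - x + 113

From 2α - 1 = √(-451), squaring gives (2α - 1)^2 = -451, i.e. 4α^2 - 4α + 1 = -451, so α^2 - α + (1 + 451)/4 = 0. Since -451 ≡ 1 (mod 4), (1 + 451)/4 = 113 ∈ Z. The polynomial x^2 - x + 113 has discriminant 1 - 4·(113) = -451, which is not a perfect square in Q (d = -451 is squarefree and ≠ 1), so x^2 - x + 113 is irreducible over Q. It is the minimal polynomial of α.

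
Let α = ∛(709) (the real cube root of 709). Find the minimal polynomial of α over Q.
m_α(x) = x^3 - 709

α satisfies α^3 = 709, so x^3 - 709 annihilates α. By the rational root test, a rational root p/q (in lowest terms) of x^3 - 709 would satisfy p^3 = 709 q^3, forcing q = 1 and p^3 = 709; but 709 is not a perfect cube, contradiction. A monic cubic over Q with no rational root is irreducible (any nontrivial factorization would include a linear factor). Hence x^3 - 709 is the minimal polynomial of α, and in particular [Q(α):Q] = 3.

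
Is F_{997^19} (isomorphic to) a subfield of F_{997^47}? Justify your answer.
No: F_{997^19} is not a subfield of F_{997^47}

F_{p^m} embeds in F_{p^n} iff m | n. Here 19 ∤ 47 (since 47 = 2·19 + 9 with remainder 9 ≠ 0), so F_{997^19} is not a subfield of F_{997^47}. Equivalently: if it were, the tower law would give 19 = [F_{997^19}:F_997] dividing [F_{997^47}:F_997] = 47, contradiction.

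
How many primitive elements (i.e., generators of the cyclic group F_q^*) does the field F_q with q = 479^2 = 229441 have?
There are φ(229440) = 60928 primitive elements

F_q^* is cyclic of order q - 1 = 229440. A cyclic group of order m has exactly φ(m) generators. Here m = 229440 = 2^6 · 3 · 5 · 239, so the number of primitive elements is φ(229440) = 60928.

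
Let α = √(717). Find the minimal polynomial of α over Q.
m_α(x) = x^2 - 717

α satisfies α^2 - 717 = 0, so x^2 - 717 annihilates α. Since d = 717 is squarefree and ≠ 1, it is not a perfect square in Q, so x^2 - 717 has no rational root and is therefore irreducible over Q (a degree-2 polynomial over a field is irreducible iff it has no root). Hence m_α(x) = x^2 - 717.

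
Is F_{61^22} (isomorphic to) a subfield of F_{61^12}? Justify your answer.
No: F_{61^22} is not a subfield of F_{61^12}

F_{p^m} embeds in F_{p^n} iff m | n. Here 22 ∤ 12 (since 12 = 0·22 + 12 with remainder 12 ≠ 0), so F_{61^22} is not a subfield of F_{61^12}. Equivalently: if it were, the tower law would give 22 = [F_{61^22}:F_61] dividing [F_{61^12}:F_61] = 12, contradiction.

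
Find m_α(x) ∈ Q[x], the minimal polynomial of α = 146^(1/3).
m_α(x) = x^3 - 146

α satisfies α^3 = 146, so x^3 - 146 annihilates α. By the rational root test, a rational root p/q (in lowest terms) of x^3 - 146 would satisfy p^3 = 146 q^3, forcing q = 1 and p^3 = 146; but 146 is not a perfect cube, contradiction. A monic cubic over Q with no rational root is irreducible (any nontrivial factorization would include a linear factor). Hence x^3 - 146 is the minimal polynomial of α, and in particular [Q(α):Q] = 3.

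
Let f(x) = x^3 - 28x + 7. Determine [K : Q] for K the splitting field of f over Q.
[K : Q] = 6

By the rational root test, any rational root of the monic integer polynomial f(x) = x^3 - 28x + 7 must be an integer dividing the constant term 7, i.e. one of ±{1, 7}. Evaluating: f(1) = -20, f(-1) = 34, f(7) = 154, f(-7) = -140; none is 0, so f has no rational root and is therefore irreducible over Q (a cubic with no linear factor over a field is irreducible). For an irreducible cubic, the Galois group is A_3 or S_3 according as the discriminant disc(f) = -4a^3 - 27b^2 = -4·(-28)^3 - 27·(7)^2 = 86485 is or is not a square in Q. Here disc(f) = 86485 is not a perfect square in Q, so the Galois group of f over Q is not contained in A_3 and must be all of S_3. The splitting field has degree |S_3| = 6 over Q, so [K : Q] = 6.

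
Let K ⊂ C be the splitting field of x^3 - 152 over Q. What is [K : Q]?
[K : Q] = 6

The roots of x^3 - 152 are ∛152, ω∛152, ω^2∛152 where ω = e^(2πi/3) is a primitive cube root of unity, so K = Q(∛152, ω). Now [Q(∛152):Q] = 3 (since 152 is not a perfect cube, x^3 - 152 is irreducible) and [Q(ω):Q] = 2. Both 2 and 3 divide [K:Q], and [K:Q] ≤ 3·2 = 6, so [K:Q] = 6. (Equivalently: Q(∛152) ⊂ R but ω ∉ R, so [K : Q(∛152)] = 2.)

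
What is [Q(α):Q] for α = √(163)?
[Q(α):Q] = 2

[Q(α):Q] equals the degree of the minimal polynomial of α. Here α^2 = 163 and x^2 - 163 is irreducible (d = 163 is squarefree, ≠ 1, hence not a square), so deg(m_α) = 2. Thus [Q(α):Q] = 2.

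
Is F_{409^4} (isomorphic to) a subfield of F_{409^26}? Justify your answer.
No: F_{409^4} is not a subfield of F_{409^26}

F_{p^m} embeds in F_{p^n} iff m | n. Here 4 ∤ 26 (since 26 = 6·4 + 2 with remainder 2 ≠ 0), so F_{409^4} is not a subfield of F_{409^26}. Equivalently: if it were, the tower law would give 4 = [F_{409^4}:F_409] dividing [F_{409^26}:F_409] = 26, contradiction.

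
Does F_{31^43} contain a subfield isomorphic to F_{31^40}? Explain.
No: F_{31^40} is not a subfield of F_{31^43}

F_{p^m} embeds in F_{p^n} iff m | n. Here 40 ∤ 43 (since 43 = 1·40 + 3 with remainder 3 ≠ 0), so F_{31^40} is not a subfield of F_{31^43}. Equivalently: if it were, the tower law would give 40 = [F_{31^40}:F_31] dividing [F_{31^43}:F_31] = 43, contradiction.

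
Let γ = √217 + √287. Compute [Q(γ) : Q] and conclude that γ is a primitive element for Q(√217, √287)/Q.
[Q(γ) : Q] = 4 (equivalently, Q(γ) = Q(√217, √287))

Obviously Q(γ) ⊆ Q(√217, √287), and [Q(√217, √287):Q] = 4 (since 217, 287 are distinct squarefree integers > 1 with 62279 not a perfect square). To show equality we compute the minimal polynomial of γ. From γ = √217 + √287: γ^2 = 217 + 2√(62279) + 287 = 504 + 2√(62279), so γ^2 - 504 = 2√(62279); squaring, (γ^2 - 504)^2 = 4·62279, i.e. γ^4 - 1008γ^2 + 254016 - 249116 = 0, i.e. γ^4 - 1008γ^2 + 4900 = 0. So γ is a root of x^4 - 1008x^2 + 4900. This polynomial is irreducible over Q: it has no rational root (each ±√217 ± √287 is irrational), and any factorization into two quadratics over Q would force √(62279) ∈ Q (pairing opposite roots) or √217, √287 ∈ Q (other pairings), all impossible. Hence [Q(γ):Q] = 4 = [Q(√217, √287):Q], so Q(γ) = Q(√217, √287).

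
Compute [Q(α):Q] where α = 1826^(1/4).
[Q(α):Q] = 4

α is a root of x^4 - 1826. By Eisenstein's criterion at the prime p = 2 (which divides the constant term 1826 but p^2 = 4 does not, since 1826 is squarefree), x^4 - 1826 is irreducible over Q. Hence [Q(α):Q] = 4.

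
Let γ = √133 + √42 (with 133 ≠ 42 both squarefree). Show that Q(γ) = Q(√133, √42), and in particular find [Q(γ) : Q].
[Q(γ) : Q] = 4 (equivalently, Q(γ) = Q(√133, √42))

Obviously Q(γ) ⊆ Q(√133, √42), and [Q(√133, √42):Q] = 4 (since 133, 42 are distinct squarefree integers > 1 with 5586 not a perfect square). To show equality we compute the minimal polynomial of γ. From γ = √133 + √42: γ^2 = 133 + 2√(5586) + 42 = 175 + 2√(5586), so γ^2 - 175 = 2√(5586); squaring, (γ^2 - 175)^2 = 4·5586, i.e. γ^4 - 350γ^2 + 30625 - 22344 = 0, i.e. γ^4 - 350γ^2 + 8281 = 0. So γ is a root of x^4 - 350x^2 + 8281. This polynomial is irreducible over Q: it has no rational root (each ±√133 ± √42 is irrational), and any factorization into two quadratics over Q would force √(5586) ∈ Q (pairing opposite roots) or √133, √42 ∈ Q (other pairings), all impossible. Hence [Q(γ):Q] = 4 = [Q(√133, √42):Q], so Q(γ) = Q(√133, √42).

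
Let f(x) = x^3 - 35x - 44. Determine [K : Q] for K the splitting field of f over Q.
[K : Q] = 6

By the rational root test, any rational root of the monic integer polynomial f(x) = x^3 - 35x - 44 must be an integer dividing the constant term -44, i.e. one of ±{1, 2, 4, 11, 22, 44}. Evaluating: f(1) = -78, f(-1) = -10, f(2) = -106, f(-2) = 18, f(4) = -120, f(-4) = 32, f(11) = 902, f(-11) = -990, f(22) = 9834, f(-22) = -9922, f(44) = 83600, f(-44) = -83688; none is 0, so f has no rational root and is therefore irreducible over Q (a cubic with no linear factor over a field is irreducible). For an irreducible cubic, the Galois group is A_3 or S_3 according as the discriminant disc(f) = -4a^3 - 27b^2 = -4·(-35)^3 - 27·(-44)^2 = 119228 is or is not a square in Q. Here disc(f) = 119228 is not a perfect square in Q, so the Galois group of f over Q is not contained in A_3 and must be all of S_3. The splitting field has degree |S_3| = 6 over Q, so [K : Q] = 6.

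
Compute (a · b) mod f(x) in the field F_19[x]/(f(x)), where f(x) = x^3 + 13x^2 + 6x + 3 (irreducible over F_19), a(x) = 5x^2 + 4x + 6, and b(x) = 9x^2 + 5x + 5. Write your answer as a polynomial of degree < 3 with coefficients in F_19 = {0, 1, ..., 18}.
a · b ≡ 10x^2 + 6 (mod f(x))

Multiply in F_19[x]: a(x)·b(x) = (5x^2 + 4x + 6)·(9x^2 + 5x + 5) = 7x^4 + 4x^3 + 4x^2 + 12x + 11. This has degree ≥ 3, so divide by f(x) over F_19: 7x^4 + 4x^3 + 4x^2 + 12x + 11 = (7x + 8)·(x^3 + 13x^2 + 6x + 3) + (10x^2 + 6). Hence a·b ≡ 10x^2 + 6 (mod f). (F_19[x]/(f) is a field with 19^3 = 6859 elements since f is irreducible of degree 3.)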